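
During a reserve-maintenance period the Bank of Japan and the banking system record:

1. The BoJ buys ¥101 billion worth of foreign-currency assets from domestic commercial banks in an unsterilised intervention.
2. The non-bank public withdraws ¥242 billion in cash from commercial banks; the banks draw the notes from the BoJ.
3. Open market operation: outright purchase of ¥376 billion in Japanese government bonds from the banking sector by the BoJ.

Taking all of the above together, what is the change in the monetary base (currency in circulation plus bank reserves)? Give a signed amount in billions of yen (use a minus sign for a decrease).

+¥477 billion

FX purchase ¥101 billion: BoJ balance sheet expands → +¥101B.
Currency withdrawal ¥242 billion: just a shift between currency and reserves — both are base money → 0.
OMO purchase (from banks) ¥376 billion: BoJ balance sheet expands → +¥376B.
Net: 101 + 0 + 376 = +¥477 billion.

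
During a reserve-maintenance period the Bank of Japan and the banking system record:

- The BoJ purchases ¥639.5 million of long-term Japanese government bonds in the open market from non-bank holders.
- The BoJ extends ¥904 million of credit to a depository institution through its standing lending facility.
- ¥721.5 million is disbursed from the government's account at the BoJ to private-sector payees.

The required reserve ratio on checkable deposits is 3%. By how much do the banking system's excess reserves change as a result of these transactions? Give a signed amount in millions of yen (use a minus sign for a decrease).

+¥2224.17 million

Asset purchase (from non-banks) ¥639.5 million: reserves +¥639.5M, deposits +¥639.5M.
Discount-window loan ¥904 million: reserves +¥904M, deposits 0.
Government spending ¥721.5 million: reserves +¥721.5M, deposits +¥721.5M.
Totals: Δreserves = +¥2265M, Δdeposits = +¥1361M.
Δrequired reserves = 3% × +¥1361M = +¥40.83M.
Δexcess reserves = Δreserves − Δrequired = +¥2265M − (+¥40.83M) = +¥2224.17 million.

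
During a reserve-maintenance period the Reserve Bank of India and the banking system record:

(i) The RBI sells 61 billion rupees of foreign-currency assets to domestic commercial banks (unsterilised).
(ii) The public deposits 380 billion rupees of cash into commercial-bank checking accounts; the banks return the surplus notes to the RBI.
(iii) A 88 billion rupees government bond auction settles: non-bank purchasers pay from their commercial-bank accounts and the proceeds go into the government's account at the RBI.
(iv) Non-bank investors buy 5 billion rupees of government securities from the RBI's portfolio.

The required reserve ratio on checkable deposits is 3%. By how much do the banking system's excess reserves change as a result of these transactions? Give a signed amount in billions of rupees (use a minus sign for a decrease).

FX sale 61 billion rupees: reserves −61B, deposits 0.
Currency deposit 380 billion rupees: reserves +380B, deposits +380B.
Government account inflow 88 billion rupees: reserves −88B, deposits −88B.
Asset sale (to non-banks) 5 billion rupees: reserves −5B, deposits −5B.
Totals: Δreserves = +226B, Δdeposits = +287B.
Δrequired reserves = 3% × +287B = +8.61B.
Δexcess reserves = Δreserves − Δrequired = +226B − (+8.61B) = +217.39 billion.

+217.39 billion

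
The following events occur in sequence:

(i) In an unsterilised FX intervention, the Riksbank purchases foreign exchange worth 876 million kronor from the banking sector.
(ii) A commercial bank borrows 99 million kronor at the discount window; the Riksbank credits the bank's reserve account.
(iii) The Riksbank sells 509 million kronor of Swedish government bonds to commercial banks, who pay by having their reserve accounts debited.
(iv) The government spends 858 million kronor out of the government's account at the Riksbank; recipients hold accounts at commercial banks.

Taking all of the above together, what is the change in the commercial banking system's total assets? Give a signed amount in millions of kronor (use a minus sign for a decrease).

Riksbank balance sheet:
  Assets:      Securities −509M, Loans to banks +99M, Foreign assets +876M
  Liabilities: Bank reserves +1324M, Government deposits −858M
Commercial banking system:
  Assets:      Reserves at CB +1324M, Securities +509M, Foreign assets −876M
  Liabilities: Checkable deposits +858M, Borrowings from CB +99M
Change in total bank assets = +957 million.

+957 million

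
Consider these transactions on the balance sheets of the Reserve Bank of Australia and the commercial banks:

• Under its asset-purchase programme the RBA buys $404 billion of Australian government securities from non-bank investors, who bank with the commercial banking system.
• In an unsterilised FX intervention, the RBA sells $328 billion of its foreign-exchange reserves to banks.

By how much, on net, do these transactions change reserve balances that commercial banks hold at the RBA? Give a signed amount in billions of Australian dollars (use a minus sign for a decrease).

RBA balance sheet:
  Assets:      Securities +$404B, Foreign assets −$328B
  Liabilities: Bank reserves +$76B
Commercial banking system:
  Assets:      Reserves at CB +$76B, Foreign assets +$328B
  Liabilities: Checkable deposits +$404B
So the change in reserve balances that commercial banks hold at the RBA is +$76 billion.

+$76 billion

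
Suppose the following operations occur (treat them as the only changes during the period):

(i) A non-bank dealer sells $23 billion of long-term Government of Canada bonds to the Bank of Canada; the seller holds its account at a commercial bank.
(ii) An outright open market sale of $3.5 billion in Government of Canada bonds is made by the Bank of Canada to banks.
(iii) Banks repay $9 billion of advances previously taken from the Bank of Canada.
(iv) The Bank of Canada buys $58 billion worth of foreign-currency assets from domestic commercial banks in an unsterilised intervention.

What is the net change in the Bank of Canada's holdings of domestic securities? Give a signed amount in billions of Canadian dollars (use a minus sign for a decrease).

Asset purchase (from non-banks) $23 billion: securities added to the Bank of Canada's portfolio → +$23B.
OMO sale (to banks) $3.5 billion: securities removed from the Bank of Canada's portfolio → −$3.5B.
Discount-window repayment $9 billion: the Bank of Canada's securities portfolio is untouched → 0.
FX purchase $58 billion: the Bank of Canada's securities portfolio is untouched → 0.
Net: 23 − 3.5 + 0 + 0 = +$19.5 billion.

+$19.5 billion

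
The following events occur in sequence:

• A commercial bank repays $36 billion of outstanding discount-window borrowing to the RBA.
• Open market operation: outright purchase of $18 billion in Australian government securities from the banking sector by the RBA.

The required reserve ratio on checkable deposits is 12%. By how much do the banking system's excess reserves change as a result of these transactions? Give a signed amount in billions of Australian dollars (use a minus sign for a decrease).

Discount-window repayment $36 billion: reserves −$36B, deposits 0.
OMO purchase (from banks) $18 billion: reserves +$18B, deposits 0.
Totals: Δreserves = −$18B, Δdeposits = 0.
Δrequired reserves = 12% × 0 = 0.
Δexcess reserves = Δreserves − Δrequired = −$18B − (0) = -$18 billion.

-$18 billion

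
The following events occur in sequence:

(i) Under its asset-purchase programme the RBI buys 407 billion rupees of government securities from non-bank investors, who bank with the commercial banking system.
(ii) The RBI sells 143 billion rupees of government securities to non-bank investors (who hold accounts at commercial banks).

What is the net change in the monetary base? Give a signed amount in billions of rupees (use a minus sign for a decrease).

Asset purchase (from non-banks) 407 billion rupees: RBI balance sheet expands → +407B.
Asset sale (to non-banks) 143 billion rupees: RBI balance sheet contracts → −143B.
Net: 407 − 143 = +264 billion.

+264 billion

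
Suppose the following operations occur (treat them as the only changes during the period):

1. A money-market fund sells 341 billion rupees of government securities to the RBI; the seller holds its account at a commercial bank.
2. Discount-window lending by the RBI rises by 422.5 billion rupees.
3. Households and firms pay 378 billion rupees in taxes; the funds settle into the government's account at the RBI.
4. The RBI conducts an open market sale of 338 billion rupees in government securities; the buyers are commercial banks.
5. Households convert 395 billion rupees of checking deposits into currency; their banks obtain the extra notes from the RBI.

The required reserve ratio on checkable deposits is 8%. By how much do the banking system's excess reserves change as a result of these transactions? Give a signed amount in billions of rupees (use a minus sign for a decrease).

Asset purchase (from non-banks) 341 billion rupees: reserves +341B, deposits +341B.
Discount-window loan 422.5 billion rupees: reserves +422.5B, deposits 0.
Government account inflow 378 billion rupees: reserves −378B, deposits −378B.
OMO sale (to banks) 338 billion rupees: reserves −338B, deposits 0.
Currency withdrawal 395 billion rupees: reserves −395B, deposits −395B.
Totals: Δreserves = −347.5B, Δdeposits = −432B.
Δrequired reserves = 8% × −432B = −34.56B.
Δexcess reserves = Δreserves − Δrequired = −347.5B − (−34.56B) = -312.94 billion.

-312.94 billion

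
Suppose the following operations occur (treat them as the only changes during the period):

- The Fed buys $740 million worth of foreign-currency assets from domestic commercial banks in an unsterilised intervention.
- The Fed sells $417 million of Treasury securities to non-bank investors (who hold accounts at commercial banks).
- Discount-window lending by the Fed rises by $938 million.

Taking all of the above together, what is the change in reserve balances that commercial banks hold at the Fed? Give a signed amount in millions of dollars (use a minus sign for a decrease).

FX purchase $740 million: the Fed pays by crediting reserve accounts → +$740M.
Asset sale (to non-banks) $417 million: the non-bank buyers' banks settle from reserves → −$417M.
Discount-window loan $938 million: the loan is credited to the bank's reserve account → +$938M.
Net: 740 − 417 + 938 = +$1261 million.

+$1261 million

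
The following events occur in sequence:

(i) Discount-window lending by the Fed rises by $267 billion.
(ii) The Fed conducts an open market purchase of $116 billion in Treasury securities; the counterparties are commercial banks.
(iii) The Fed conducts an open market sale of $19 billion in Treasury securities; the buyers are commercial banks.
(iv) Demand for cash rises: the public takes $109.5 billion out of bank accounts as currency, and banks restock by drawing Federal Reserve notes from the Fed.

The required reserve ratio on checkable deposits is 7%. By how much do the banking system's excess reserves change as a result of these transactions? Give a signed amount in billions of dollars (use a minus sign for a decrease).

Discount-window loan $267 billion: reserves +$267B, deposits 0.
OMO purchase (from banks) $116 billion: reserves +$116B, deposits 0.
OMO sale (to banks) $19 billion: reserves −$19B, deposits 0.
Currency withdrawal $109.5 billion: reserves −$109.5B, deposits −$109.5B.
Totals: Δreserves = +$254.5B, Δdeposits = −$109.5B.
Δrequired reserves = 7% × −$109.5B = −$7.665B.
Δexcess reserves = Δreserves − Δrequired = +$254.5B − (−$7.665B) = +$262.165 billion.

+$262.165 billion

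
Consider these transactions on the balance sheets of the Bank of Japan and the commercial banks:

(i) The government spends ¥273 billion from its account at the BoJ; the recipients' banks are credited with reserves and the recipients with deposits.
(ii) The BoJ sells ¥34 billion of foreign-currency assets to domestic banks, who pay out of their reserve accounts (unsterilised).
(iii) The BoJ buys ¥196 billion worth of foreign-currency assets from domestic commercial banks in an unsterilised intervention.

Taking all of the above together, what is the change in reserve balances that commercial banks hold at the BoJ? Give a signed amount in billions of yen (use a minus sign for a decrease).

+¥435 billion

Government spending ¥273 billion: government payments flow into bank reserve accounts → +¥273B.
FX sale ¥34 billion: the buying banks pay out of their reserve balances → −¥34B.
FX purchase ¥196 billion: the BoJ pays by crediting reserve accounts → +¥196B.
Net: 273 − 34 + 196 = +¥435 billion.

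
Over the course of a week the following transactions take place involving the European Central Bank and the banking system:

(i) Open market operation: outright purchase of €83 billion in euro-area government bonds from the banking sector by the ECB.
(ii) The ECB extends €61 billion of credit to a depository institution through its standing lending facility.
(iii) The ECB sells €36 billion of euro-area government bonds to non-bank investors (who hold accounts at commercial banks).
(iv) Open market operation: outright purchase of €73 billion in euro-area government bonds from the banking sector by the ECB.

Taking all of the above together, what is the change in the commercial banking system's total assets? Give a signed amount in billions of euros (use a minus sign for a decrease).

ECB balance sheet:
  Assets:      Securities +€120B, Loans to banks +€61B
  Liabilities: Bank reserves +€181B
Commercial banking system:
  Assets:      Reserves at CB +€181B, Securities −€156B
  Liabilities: Checkable deposits −€36B, Borrowings from CB +€61B
Change in total bank assets = +€25 billion.

+€25 billion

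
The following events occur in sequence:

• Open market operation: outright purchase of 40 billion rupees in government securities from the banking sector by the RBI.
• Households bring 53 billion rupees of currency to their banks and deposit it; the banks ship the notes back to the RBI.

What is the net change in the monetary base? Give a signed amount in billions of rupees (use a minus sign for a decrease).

RBI balance sheet:
  Assets:      Securities +40B
  Liabilities: Bank reserves +93B, Currency in circulation −53B
Monetary base = currency + reserves: −53B + (+93B) = +40 billion.

+40 billion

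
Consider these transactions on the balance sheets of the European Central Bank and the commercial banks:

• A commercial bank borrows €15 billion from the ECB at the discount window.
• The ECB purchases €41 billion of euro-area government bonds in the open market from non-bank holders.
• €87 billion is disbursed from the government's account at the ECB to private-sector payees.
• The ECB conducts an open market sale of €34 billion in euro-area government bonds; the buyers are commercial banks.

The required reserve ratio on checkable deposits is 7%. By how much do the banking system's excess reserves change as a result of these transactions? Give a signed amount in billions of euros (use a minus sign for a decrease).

Discount-window loan €15 billion: reserves +€15B, deposits 0.
Asset purchase (from non-banks) €41 billion: reserves +€41B, deposits +€41B.
Government spending €87 billion: reserves +€87B, deposits +€87B.
OMO sale (to banks) €34 billion: reserves −€34B, deposits 0.
Totals: Δreserves = +€109B, Δdeposits = +€128B.
Δrequired reserves = 7% × +€128B = +€8.96B.
Δexcess reserves = Δreserves − Δrequired = +€109B − (+€8.96B) = +€100.04 billion.

+€100.04 billion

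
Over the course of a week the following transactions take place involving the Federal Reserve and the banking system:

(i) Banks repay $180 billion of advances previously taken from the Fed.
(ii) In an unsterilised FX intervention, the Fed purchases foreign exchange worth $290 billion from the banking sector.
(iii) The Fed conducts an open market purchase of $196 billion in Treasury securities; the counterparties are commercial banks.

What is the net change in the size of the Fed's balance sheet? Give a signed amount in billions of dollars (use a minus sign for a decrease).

+$306 billion

Discount-window repayment $180 billion: a Fed asset is shed → −$180B.
FX purchase $290 billion: a Fed asset is acquired → +$290B.
OMO purchase (from banks) $196 billion: a Fed asset is acquired → +$196B.
Net: −180 + 290 + 196 = +$306 billion.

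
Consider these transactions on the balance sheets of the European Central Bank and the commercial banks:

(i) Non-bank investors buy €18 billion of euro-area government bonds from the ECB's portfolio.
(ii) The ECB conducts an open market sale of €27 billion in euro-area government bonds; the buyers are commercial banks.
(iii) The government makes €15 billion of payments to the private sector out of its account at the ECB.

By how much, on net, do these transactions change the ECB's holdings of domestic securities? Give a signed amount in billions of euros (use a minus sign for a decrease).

Asset sale (to non-banks) €18 billion: securities removed from the ECB's portfolio → −€18B.
OMO sale (to banks) €27 billion: securities removed from the ECB's portfolio → −€27B.
Government spending €15 billion: the ECB's securities portfolio is untouched → 0.
Net: −18 − 27 + 0 = -€45 billion.

-€45 billion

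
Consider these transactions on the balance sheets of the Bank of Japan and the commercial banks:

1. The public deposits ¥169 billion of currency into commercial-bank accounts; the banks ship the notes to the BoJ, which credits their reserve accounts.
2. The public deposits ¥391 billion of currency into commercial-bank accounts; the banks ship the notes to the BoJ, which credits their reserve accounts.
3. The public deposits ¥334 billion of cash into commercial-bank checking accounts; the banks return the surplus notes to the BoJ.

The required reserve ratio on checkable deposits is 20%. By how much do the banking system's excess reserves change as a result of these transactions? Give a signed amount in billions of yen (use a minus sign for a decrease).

Currency deposit ¥169 billion: reserves +¥169B, deposits +¥169B.
Currency deposit ¥391 billion: reserves +¥391B, deposits +¥391B.
Currency deposit ¥334 billion: reserves +¥334B, deposits +¥334B.
Totals: Δreserves = +¥894B, Δdeposits = +¥894B.
Δrequired reserves = 20% × +¥894B = +¥178.8B.
Δexcess reserves = Δreserves − Δrequired = +¥894B − (+¥178.8B) = +¥715.2 billion.

+¥715.2 billion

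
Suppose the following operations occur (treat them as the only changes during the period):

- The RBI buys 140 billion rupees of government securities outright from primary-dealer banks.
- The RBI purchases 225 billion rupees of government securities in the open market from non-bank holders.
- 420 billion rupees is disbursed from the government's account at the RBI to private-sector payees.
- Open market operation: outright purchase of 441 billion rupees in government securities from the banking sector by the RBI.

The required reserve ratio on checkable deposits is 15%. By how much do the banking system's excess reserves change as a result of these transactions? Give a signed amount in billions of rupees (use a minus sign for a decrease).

OMO purchase (from banks) 140 billion rupees: reserves +140B, deposits 0.
Asset purchase (from non-banks) 225 billion rupees: reserves +225B, deposits +225B.
Government spending 420 billion rupees: reserves +420B, deposits +420B.
OMO purchase (from banks) 441 billion rupees: reserves +441B, deposits 0.
Totals: Δreserves = +1226B, Δdeposits = +645B.
Δrequired reserves = 15% × +645B = +96.75B.
Δexcess reserves = Δreserves − Δrequired = +1226B − (+96.75B) = +1129.25 billion.

+1129.25 billion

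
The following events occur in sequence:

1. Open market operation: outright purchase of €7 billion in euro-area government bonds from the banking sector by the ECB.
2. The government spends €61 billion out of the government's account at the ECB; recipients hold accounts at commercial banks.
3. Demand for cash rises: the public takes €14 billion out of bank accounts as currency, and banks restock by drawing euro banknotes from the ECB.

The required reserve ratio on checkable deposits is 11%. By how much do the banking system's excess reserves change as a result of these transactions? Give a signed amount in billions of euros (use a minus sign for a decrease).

+€48.83 billion

OMO purchase (from banks) €7 billion: reserves +€7B, deposits 0.
Government spending €61 billion: reserves +€61B, deposits +€61B.
Currency withdrawal €14 billion: reserves −€14B, deposits −€14B.
Totals: Δreserves = +€54B, Δdeposits = +€47B.
Δrequired reserves = 11% × +€47B = +€5.17B.
Δexcess reserves = Δreserves − Δrequired = +€54B − (+€5.17B) = +€48.83 billion.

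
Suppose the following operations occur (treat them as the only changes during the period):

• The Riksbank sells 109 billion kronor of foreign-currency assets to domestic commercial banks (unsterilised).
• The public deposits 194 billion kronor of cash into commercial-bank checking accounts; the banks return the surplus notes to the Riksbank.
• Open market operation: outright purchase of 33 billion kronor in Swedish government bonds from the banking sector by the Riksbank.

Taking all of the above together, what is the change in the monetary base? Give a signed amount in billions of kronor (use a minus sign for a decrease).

-76 billion

FX sale 109 billion kronor: Riksbank balance sheet contracts → −109B.
Currency deposit 194 billion kronor: just a shift between currency and reserves — both are base money → 0.
OMO purchase (from banks) 33 billion kronor: Riksbank balance sheet expands → +33B.
Net: −109 + 0 + 33 = -76 billion.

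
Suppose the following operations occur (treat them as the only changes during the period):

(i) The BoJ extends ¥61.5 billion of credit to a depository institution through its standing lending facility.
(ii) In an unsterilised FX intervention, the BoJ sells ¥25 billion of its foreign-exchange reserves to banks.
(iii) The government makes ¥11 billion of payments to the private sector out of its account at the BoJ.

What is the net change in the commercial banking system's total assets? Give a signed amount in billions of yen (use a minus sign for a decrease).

Discount-window loan ¥61.5 billion: bank balance sheets expand → +¥61.5B.
FX sale ¥25 billion: just an asset swap on bank balance sheets → 0.
Government spending ¥11 billion: bank balance sheets expand → +¥11B.
Net: 61.5 + 0 + 11 = +¥72.5 billion.

+¥72.5 billion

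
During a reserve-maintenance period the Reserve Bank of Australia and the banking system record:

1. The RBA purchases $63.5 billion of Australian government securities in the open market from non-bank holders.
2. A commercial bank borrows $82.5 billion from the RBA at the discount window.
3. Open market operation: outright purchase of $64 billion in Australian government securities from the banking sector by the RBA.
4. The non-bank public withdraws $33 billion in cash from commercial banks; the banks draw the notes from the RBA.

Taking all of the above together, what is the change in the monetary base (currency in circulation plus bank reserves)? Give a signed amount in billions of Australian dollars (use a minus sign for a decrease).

Asset purchase (from non-banks) $63.5 billion: RBA balance sheet expands → +$63.5B.
Discount-window loan $82.5 billion: RBA balance sheet expands → +$82.5B.
OMO purchase (from banks) $64 billion: RBA balance sheet expands → +$64B.
Currency withdrawal $33 billion: just a shift between currency and reserves — both are base money → 0.
Net: 63.5 + 82.5 + 64 + 0 = +$210 billion.

+$210 billion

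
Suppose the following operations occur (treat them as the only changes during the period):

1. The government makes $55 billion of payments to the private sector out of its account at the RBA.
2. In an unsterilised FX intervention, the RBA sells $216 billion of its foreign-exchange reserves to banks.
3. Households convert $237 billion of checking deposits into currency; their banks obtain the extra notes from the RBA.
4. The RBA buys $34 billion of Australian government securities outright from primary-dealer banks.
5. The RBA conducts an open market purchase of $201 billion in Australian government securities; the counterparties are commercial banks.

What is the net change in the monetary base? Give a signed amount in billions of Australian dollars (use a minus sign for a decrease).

+$74 billion

Government spending $55 billion: a non-base liability converts back to reserves → +$55B.
FX sale $216 billion: RBA balance sheet contracts → −$216B.
Currency withdrawal $237 billion: just a shift between currency and reserves — both are base money → 0.
OMO purchase (from banks) $34 billion: RBA balance sheet expands → +$34B.
OMO purchase (from banks) $201 billion: RBA balance sheet expands → +$201B.
Net: 55 − 216 + 0 + 34 + 201 = +$74 billion.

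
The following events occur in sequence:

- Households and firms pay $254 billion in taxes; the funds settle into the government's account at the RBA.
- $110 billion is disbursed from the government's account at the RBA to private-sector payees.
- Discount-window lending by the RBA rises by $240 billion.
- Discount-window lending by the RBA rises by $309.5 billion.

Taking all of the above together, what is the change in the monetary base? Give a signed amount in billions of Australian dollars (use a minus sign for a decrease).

+$405.5 billion

RBA balance sheet:
  Assets:      Loans to banks +$549.5B
  Liabilities: Bank reserves +$405.5B, Government deposits +$144B
Commercial banking system:
  Assets:      Reserves at CB +$405.5B
  Liabilities: Checkable deposits −$144B, Borrowings from CB +$549.5B
Monetary base = currency + reserves: 0 + (+$405.5B) = +$405.5 billion.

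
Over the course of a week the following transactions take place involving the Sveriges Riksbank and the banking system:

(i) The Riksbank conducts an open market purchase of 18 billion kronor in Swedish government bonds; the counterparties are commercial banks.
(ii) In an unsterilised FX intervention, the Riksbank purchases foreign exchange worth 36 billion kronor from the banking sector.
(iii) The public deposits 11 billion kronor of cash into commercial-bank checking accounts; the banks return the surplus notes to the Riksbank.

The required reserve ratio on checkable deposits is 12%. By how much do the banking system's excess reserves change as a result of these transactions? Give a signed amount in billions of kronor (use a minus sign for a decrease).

+63.68 billion

OMO purchase (from banks) 18 billion kronor: reserves +18B, deposits 0.
FX purchase 36 billion kronor: reserves +36B, deposits 0.
Currency deposit 11 billion kronor: reserves +11B, deposits +11B.
Totals: Δreserves = +65B, Δdeposits = +11B.
Δrequired reserves = 12% × +11B = +1.32B.
Δexcess reserves = Δreserves − Δrequired = +65B − (+1.32B) = +63.68 billion.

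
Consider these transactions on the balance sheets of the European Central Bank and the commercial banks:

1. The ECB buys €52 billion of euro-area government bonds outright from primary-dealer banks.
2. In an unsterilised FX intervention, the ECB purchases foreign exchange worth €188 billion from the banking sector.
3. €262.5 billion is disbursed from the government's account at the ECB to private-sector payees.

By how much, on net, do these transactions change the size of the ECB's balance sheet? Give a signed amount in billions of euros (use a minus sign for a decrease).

ECB balance sheet:
  Assets:      Securities +€52B, Foreign assets +€188B
  Liabilities: Bank reserves +€502.5B, Government deposits −€262.5B
Change in total ECB assets = +€240 billion.

+€240 billion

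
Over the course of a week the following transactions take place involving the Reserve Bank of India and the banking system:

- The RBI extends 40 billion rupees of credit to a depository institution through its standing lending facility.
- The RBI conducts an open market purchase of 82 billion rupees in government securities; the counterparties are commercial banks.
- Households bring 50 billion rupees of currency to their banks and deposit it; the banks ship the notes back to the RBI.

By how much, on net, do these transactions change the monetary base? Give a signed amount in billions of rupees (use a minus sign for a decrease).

+122 billion

RBI balance sheet:
  Assets:      Securities +82B, Loans to banks +40B
  Liabilities: Bank reserves +172B, Currency in circulation −50B
Commercial banking system:
  Assets:      Reserves at CB +172B, Securities −82B
  Liabilities: Checkable deposits +50B, Borrowings from CB +40B
Monetary base = currency + reserves: −50B + (+172B) = +122 billion.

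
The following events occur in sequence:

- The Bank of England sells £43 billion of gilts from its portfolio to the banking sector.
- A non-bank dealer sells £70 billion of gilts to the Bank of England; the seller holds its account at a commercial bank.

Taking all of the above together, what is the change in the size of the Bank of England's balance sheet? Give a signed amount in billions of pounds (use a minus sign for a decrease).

OMO sale (to banks) £43 billion: a Bank of England asset is shed → −£43B.
Asset purchase (from non-banks) £70 billion: a Bank of England asset is acquired → +£70B.
Net: −43 + 70 = +£27 billion.

+£27 billion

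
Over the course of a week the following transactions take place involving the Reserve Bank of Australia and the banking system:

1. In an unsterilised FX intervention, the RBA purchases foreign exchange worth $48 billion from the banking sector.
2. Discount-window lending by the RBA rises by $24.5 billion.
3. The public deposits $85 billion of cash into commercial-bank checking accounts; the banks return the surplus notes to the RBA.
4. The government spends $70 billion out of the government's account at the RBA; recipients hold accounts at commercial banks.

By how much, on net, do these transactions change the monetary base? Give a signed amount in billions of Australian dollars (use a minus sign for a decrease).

+$142.5 billion

FX purchase $48 billion: RBA balance sheet expands → +$48B.
Discount-window loan $24.5 billion: RBA balance sheet expands → +$24.5B.
Currency deposit $85 billion: just a shift between currency and reserves — both are base money → 0.
Government spending $70 billion: a non-base liability converts back to reserves → +$70B.
Net: 48 + 24.5 + 0 + 70 = +$142.5 billion.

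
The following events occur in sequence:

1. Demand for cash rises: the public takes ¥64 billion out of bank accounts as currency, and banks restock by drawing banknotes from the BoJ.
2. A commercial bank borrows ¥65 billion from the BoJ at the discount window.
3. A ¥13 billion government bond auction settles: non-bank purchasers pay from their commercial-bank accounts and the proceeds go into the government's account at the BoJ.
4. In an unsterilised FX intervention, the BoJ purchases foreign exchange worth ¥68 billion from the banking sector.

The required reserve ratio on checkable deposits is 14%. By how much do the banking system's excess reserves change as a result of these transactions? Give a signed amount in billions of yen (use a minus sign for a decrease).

Currency withdrawal ¥64 billion: reserves −¥64B, deposits −¥64B.
Discount-window loan ¥65 billion: reserves +¥65B, deposits 0.
Government account inflow ¥13 billion: reserves −¥13B, deposits −¥13B.
FX purchase ¥68 billion: reserves +¥68B, deposits 0.
Totals: Δreserves = +¥56B, Δdeposits = −¥77B.
Δrequired reserves = 14% × −¥77B = −¥10.78B.
Δexcess reserves = Δreserves − Δrequired = +¥56B − (−¥10.78B) = +¥66.78 billion.

+¥66.78 billion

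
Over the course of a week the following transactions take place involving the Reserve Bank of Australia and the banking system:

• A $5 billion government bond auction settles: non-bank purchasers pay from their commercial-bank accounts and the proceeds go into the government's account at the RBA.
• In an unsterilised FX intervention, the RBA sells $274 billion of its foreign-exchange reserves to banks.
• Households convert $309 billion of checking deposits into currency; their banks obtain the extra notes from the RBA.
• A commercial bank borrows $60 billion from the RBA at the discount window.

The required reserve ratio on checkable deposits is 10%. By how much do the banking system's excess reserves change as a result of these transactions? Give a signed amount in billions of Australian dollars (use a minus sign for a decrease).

Government account inflow $5 billion: reserves −$5B, deposits −$5B.
FX sale $274 billion: reserves −$274B, deposits 0.
Currency withdrawal $309 billion: reserves −$309B, deposits −$309B.
Discount-window loan $60 billion: reserves +$60B, deposits 0.
Totals: Δreserves = −$528B, Δdeposits = −$314B.
Δrequired reserves = 10% × −$314B = −$31.4B.
Δexcess reserves = Δreserves − Δrequired = −$528B − (−$31.4B) = -$496.6 billion.

-$496.6 billion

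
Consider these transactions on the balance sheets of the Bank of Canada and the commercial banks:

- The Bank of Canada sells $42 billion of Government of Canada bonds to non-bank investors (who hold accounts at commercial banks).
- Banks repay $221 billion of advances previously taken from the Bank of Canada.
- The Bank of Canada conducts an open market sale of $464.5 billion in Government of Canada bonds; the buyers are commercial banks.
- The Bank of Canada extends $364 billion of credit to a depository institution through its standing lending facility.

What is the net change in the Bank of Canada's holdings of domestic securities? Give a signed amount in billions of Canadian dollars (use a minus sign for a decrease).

Bank of Canada balance sheet:
  Assets:      Securities −$506.5B, Loans to banks +$143B
  Liabilities: Bank reserves −$363.5B
So the change in the Bank of Canada's holdings of domestic securities is -$506.5 billion.

-$506.5 billion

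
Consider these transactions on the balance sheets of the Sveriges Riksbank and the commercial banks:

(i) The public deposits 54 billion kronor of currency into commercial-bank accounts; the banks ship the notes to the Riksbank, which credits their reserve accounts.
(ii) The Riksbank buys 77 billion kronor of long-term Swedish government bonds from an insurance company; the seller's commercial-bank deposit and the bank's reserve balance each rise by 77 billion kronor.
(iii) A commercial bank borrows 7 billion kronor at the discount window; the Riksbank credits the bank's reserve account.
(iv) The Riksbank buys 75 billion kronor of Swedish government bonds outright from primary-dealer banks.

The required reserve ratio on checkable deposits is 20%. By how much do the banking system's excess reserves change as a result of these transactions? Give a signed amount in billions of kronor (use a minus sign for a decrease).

+186.8 billion

Currency deposit 54 billion kronor: reserves +54B, deposits +54B.
Asset purchase (from non-banks) 77 billion kronor: reserves +77B, deposits +77B.
Discount-window loan 7 billion kronor: reserves +7B, deposits 0.
OMO purchase (from banks) 75 billion kronor: reserves +75B, deposits 0.
Totals: Δreserves = +213B, Δdeposits = +131B.
Δrequired reserves = 20% × +131B = +26.2B.
Δexcess reserves = Δreserves − Δrequired = +213B − (+26.2B) = +186.8 billion.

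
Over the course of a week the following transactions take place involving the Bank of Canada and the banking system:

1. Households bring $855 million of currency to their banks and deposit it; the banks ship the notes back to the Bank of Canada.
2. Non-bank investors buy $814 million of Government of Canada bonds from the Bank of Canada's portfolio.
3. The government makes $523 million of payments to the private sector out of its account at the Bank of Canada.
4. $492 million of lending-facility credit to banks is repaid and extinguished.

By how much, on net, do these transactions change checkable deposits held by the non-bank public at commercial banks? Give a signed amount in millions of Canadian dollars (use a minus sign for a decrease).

+$564 million

Currency deposit $855 million: non-bank counterparties' bank balances rise → +$855M.
Asset sale (to non-banks) $814 million: non-bank counterparties' bank balances fall → −$814M.
Government spending $523 million: non-bank counterparties' bank balances rise → +$523M.
Discount-window repayment $492 million: the counterparty is a bank, so public deposits are unchanged → 0.
Net: 855 − 814 + 523 + 0 = +$564 million.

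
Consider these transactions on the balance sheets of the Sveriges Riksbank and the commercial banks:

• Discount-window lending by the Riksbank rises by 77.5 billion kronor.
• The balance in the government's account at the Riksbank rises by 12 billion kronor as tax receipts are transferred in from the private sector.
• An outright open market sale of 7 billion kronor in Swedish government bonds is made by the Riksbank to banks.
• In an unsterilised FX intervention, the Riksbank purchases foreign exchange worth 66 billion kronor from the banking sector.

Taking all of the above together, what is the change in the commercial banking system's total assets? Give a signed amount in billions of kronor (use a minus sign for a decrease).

Discount-window loan 77.5 billion kronor: bank balance sheets expand → +77.5B.
Government account inflow 12 billion kronor: bank balance sheets shrink → −12B.
OMO sale (to banks) 7 billion kronor: just an asset swap on bank balance sheets → 0.
FX purchase 66 billion kronor: just an asset swap on bank balance sheets → 0.
Net: 77.5 − 12 + 0 + 0 = +65.5 billion.

+65.5 billion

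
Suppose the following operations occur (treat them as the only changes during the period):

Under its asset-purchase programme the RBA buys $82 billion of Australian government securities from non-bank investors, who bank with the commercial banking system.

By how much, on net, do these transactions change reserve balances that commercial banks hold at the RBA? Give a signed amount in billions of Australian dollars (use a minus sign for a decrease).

Asset purchase (from non-banks) $82 billion: the RBA pays by crediting reserve accounts → +$82B.

+$82 billion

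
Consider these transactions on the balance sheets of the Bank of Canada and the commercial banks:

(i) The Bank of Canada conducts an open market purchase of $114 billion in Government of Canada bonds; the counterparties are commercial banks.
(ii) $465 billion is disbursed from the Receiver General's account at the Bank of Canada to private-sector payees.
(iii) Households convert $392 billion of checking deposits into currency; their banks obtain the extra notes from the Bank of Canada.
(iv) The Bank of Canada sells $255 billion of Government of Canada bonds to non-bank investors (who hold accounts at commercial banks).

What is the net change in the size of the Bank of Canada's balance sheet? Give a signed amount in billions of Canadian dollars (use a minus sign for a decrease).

Bank of Canada balance sheet:
  Assets:      Securities −$141B
  Liabilities: Bank reserves −$68B, Currency in circulation +$392B, Government deposits −$465B
Change in total Bank of Canada assets = -$141 billion.

-$141 billion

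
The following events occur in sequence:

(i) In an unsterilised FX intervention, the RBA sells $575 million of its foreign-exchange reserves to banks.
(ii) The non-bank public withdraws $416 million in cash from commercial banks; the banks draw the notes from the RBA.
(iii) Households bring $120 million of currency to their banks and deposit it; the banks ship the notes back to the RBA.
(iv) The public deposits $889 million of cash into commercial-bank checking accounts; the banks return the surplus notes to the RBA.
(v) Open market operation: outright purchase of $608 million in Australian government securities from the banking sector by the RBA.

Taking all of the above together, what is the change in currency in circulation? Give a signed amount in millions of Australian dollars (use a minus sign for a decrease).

-$593 million

RBA balance sheet:
  Assets:      Securities +$608M, Foreign assets −$575M
  Liabilities: Bank reserves +$626M, Currency in circulation −$593M
So the change in currency in circulation is -$593 million.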